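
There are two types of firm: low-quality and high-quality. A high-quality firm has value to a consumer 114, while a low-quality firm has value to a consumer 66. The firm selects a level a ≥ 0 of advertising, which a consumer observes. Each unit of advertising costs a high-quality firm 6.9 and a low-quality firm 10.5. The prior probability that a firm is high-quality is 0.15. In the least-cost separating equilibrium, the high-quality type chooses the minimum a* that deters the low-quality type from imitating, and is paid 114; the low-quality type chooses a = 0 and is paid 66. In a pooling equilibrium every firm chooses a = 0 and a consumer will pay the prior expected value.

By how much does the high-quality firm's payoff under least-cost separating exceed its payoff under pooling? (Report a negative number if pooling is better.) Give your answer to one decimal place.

Least-cost separating signal: a* solves 66 = 114 − 10.5·a*, so a* = (114 − 66)/10.5 ≈ 4.5714.
High-quality type's separating payoff: 114 − 6.9 × a* = 114 − 6.9 × (114 − 66)/10.5 = 114 − 331.2/10.5 ≈ 82.457.
Pooling payoff: 0.15 × 114 + 0.85 × 66 = 73.2.
Difference: 82.457 − 73.2 = 9.257, i.e. 9.3 to one decimal place.
The high-quality type prefers to separate.

9.3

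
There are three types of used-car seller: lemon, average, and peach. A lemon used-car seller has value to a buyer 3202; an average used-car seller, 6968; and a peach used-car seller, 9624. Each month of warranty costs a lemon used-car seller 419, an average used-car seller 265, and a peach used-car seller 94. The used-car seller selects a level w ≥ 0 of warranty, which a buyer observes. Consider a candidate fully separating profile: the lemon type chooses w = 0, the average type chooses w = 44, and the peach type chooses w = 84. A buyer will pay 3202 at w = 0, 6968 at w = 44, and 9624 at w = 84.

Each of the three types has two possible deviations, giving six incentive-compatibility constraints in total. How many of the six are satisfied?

3

Lemon (own payoff 3202): to w=44 gives 6968 − 419×44 = -11468 → no gain ✓; to w=84 gives 9624 − 419×84 = -25572 → no gain ✓.
Peach (own payoff 9624 − 94×84 = 1728): to w=0 gives 3202 → profitable ✗; to w=44 gives 6968 − 94×44 = 2832 → profitable ✗.
Average (own payoff 6968 − 265×44 = -4692): to w=0 gives 3202 → profitable ✗; to w=84 gives 9624 − 265×84 = -12636 → no gain ✓.
3 of the 6 constraints hold; not an equilibrium.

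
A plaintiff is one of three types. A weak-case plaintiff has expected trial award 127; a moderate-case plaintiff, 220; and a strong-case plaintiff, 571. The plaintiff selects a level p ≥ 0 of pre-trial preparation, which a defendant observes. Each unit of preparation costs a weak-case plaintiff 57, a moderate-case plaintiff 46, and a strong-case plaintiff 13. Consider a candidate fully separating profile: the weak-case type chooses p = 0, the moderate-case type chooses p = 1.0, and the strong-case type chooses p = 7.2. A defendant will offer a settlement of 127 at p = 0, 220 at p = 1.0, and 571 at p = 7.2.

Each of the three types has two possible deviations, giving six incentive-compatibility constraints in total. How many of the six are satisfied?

Moderate-case (own payoff 220 − 46×1.0 = 174): to p=0 gives 127 → no gain ✓; to p=7.2 gives 571 − 46×7.2 = 239.8 → profitable ✗.
Weak-case (own payoff 127): to p=1.0 gives 220 − 57×1.0 = 163 → profitable ✗; to p=7.2 gives 571 − 57×7.2 = 160.6 → profitable ✗.
Strong-case (own payoff 571 − 13×7.2 = 477.4): to p=0 gives 127 → no gain ✓; to p=1.0 gives 220 − 13×1.0 = 207 → no gain ✓.
3 of the 6 constraints hold; not an equilibrium.

3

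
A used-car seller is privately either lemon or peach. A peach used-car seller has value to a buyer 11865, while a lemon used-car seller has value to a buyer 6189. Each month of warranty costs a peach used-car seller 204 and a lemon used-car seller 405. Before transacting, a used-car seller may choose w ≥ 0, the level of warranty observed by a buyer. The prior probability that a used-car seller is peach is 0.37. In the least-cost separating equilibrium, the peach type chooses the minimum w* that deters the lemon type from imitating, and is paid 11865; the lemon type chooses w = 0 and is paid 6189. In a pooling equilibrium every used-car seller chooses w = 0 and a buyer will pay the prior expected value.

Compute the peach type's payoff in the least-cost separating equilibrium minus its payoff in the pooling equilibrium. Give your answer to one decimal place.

716.9

Least-cost separating signal: w* solves 6189 = 11865 − 405·w*, so w* = (11865 − 6189)/405 ≈ 14.0148.
Peach type's separating payoff: 11865 − 204 × w* = 11865 − 204 × (11865 − 6189)/405 = 11865 − 1157904/405 ≈ 9005.978.
Pooling payoff: 0.37 × 11865 + 0.63 × 6189 = 8289.12.
Difference: 9005.978 − 8289.12 = 716.858, i.e. 716.9 to one decimal place.
The peach type prefers to separate.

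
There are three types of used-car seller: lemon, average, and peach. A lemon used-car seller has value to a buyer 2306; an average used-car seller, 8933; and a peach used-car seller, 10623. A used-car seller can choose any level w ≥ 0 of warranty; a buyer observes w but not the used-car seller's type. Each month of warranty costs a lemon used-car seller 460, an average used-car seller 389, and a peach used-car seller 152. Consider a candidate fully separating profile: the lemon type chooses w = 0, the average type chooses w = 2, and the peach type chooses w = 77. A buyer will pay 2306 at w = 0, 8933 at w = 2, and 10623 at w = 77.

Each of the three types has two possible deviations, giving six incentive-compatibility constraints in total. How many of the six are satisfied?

3

Average (own payoff 8933 − 389×2 = 8155): to w=0 gives 2306 → no gain ✓; to w=77 gives 10623 − 389×77 = -19330 → no gain ✓.
Lemon (own payoff 2306): to w=2 gives 8933 − 460×2 = 8013 → profitable ✗; to w=77 gives 10623 − 460×77 = -24797 → no gain ✓.
Peach (own payoff 10623 − 152×77 = -1081): to w=0 gives 2306 → profitable ✗; to w=2 gives 8933 − 152×2 = 8629 → profitable ✗.
3 of the 6 constraints hold; not an equilibrium.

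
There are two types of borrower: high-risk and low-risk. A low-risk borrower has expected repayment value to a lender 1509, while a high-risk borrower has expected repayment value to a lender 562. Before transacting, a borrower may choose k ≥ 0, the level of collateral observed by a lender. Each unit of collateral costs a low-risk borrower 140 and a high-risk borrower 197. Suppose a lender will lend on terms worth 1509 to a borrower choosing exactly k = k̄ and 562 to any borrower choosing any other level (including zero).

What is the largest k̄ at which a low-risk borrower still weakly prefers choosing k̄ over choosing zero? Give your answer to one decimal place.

6.8

Choosing k̄ yields the low-risk type 1509 − 140·k̄; choosing zero yields 562.
The low-risk type is indifferent at 1509 − 140·k̄ = 562, i.e. k̄ = (1509 − 562) / 140 ≈ 6.8.
For any k̄ above 6.8 the low-risk type would rather pool at zero, so separation collapses.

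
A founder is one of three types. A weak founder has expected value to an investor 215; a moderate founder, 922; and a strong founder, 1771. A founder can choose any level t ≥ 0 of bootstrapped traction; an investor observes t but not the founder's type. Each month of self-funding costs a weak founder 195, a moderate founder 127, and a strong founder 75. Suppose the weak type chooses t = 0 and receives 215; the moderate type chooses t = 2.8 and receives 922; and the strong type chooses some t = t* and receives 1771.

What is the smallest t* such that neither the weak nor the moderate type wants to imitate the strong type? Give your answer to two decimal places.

Weak type (on-path payoff 215) won't mimic when 215 ≥ 1771 − 195·t*, i.e. t* ≥ 7.98.
Moderate type (on-path payoff 922 − 127×2.8 = 566.4) won't mimic when 566.4 ≥ 1771 − 127·t*, i.e. t* ≥ 9.49.
Both must hold, so t* = max(7.98, 9.49) = 9.49. The moderate type's constraint binds.

9.49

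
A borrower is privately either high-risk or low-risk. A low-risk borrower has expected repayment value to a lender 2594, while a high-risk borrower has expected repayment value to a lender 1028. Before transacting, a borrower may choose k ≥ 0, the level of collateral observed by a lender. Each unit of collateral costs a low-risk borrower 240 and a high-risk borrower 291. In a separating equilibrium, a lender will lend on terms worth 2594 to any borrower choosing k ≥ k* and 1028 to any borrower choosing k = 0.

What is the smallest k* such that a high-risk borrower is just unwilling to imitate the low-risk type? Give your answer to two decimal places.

5.38

A high-risk borrower choosing k = 0 receives 1028.
Imitating at k* instead would pay 2594 at cost 291·k*, netting 2594 − 291·k*.
Indifference: 1028 = 2594 − 291·k*, so k* = (2594 − 1028) / 291 ≈ 5.38.
At k* the high-risk type's incentive constraint just binds; the low-risk type strictly prefers k* since its per-unit cost is lower.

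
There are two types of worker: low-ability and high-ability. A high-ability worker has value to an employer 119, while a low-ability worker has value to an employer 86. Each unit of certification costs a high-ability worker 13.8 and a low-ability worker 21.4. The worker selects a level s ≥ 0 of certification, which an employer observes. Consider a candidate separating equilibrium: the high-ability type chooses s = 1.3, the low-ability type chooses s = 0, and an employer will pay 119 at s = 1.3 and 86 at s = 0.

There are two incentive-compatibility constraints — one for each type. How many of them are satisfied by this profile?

1

Low-ability type: stay at 0 → 86; mimic → 119 − 21.4 × 1.3 = 91.18. IC fails (86 < 91.18).
High-ability type: signal → 119 − 13.8 × 1.3 = 101.06; deviate to 0 → 86. IC holds (101.06 ≥ 86).
1 of 2 constraints hold, so this profile is not an equilibrium.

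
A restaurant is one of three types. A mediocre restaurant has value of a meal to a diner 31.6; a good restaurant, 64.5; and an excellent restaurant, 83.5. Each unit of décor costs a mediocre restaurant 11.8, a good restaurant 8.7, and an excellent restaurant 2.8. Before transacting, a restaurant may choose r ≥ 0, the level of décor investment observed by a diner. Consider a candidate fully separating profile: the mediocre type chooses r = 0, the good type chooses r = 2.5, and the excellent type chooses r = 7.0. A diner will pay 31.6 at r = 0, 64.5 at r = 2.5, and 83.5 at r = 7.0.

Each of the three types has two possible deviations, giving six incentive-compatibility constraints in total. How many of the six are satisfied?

Mediocre (own payoff 31.6): to r=2.5 gives 64.5 − 11.8×2.5 = 35 → profitable ✗; to r=7.0 gives 83.5 − 11.8×7.0 = 0.9 → no gain ✓.
Good (own payoff 64.5 − 8.7×2.5 = 42.75): to r=0 gives 31.6 → no gain ✓; to r=7.0 gives 83.5 − 8.7×7.0 = 22.6 → no gain ✓.
Excellent (own payoff 83.5 − 2.8×7.0 = 63.9): to r=0 gives 31.6 → no gain ✓; to r=2.5 gives 64.5 − 2.8×2.5 = 57.5 → no gain ✓.
5 of the 6 constraints hold; not an equilibrium.

5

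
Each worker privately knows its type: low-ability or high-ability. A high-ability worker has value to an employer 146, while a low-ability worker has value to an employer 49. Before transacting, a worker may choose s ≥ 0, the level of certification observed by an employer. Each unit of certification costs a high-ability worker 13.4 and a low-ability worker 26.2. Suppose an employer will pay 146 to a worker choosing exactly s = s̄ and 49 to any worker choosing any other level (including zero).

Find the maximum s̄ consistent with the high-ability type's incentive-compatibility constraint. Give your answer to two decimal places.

Choosing s̄ yields the high-ability type 146 − 13.4·s̄; choosing zero yields 49.
The high-ability type is indifferent at 146 − 13.4·s̄ = 49, i.e. s̄ = (146 − 49) / 13.4 ≈ 7.24.
For any s̄ above 7.24 the high-ability type would rather pool at zero, so separation collapses.

7.24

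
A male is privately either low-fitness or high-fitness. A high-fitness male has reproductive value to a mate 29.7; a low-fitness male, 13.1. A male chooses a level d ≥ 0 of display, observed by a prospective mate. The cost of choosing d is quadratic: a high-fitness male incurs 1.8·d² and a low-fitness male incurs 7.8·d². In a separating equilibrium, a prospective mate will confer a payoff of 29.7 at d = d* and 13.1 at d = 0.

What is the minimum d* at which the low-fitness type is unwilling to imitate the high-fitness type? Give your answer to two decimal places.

The low-fitness type at d = 0 receives 13.1; imitating at d* yields 29.7 − 7.8·d*².
Indifference: 13.1 = 29.7 − 7.8·d*², so d*² = (29.7 − 13.1) / 7.8 ≈ 2.1282.
d* = √2.1282 ≈ 1.46.

1.46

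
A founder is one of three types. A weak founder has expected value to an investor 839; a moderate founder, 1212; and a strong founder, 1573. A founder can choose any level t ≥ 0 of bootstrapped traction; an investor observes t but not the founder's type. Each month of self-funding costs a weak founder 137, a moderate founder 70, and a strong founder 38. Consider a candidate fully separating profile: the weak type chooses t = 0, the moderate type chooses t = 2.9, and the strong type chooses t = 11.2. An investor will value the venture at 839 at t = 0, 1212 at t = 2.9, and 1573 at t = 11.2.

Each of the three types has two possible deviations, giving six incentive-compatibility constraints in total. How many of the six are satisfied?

Moderate (own payoff 1212 − 70×2.9 = 1009): to t=0 gives 839 → no gain ✓; to t=11.2 gives 1573 − 70×11.2 = 789 → no gain ✓.
Weak (own payoff 839): to t=2.9 gives 1212 − 137×2.9 = 814.7 → no gain ✓; to t=11.2 gives 1573 − 137×11.2 = 38.6 → no gain ✓.
Strong (own payoff 1573 − 38×11.2 = 1147.4): to t=0 gives 839 → no gain ✓; to t=2.9 gives 1212 − 38×2.9 = 1101.8 → no gain ✓.
6 of the 6 constraints hold; this profile is a separating equilibrium.

6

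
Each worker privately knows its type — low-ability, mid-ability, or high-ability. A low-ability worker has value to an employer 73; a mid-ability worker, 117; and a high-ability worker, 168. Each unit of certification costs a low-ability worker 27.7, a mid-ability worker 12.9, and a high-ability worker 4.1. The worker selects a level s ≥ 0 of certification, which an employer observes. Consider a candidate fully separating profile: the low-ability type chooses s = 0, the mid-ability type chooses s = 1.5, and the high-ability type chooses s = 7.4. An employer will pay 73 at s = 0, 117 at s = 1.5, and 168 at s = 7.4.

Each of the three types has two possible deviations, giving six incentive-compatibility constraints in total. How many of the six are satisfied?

5

Low-ability (own payoff 73): to s=1.5 gives 117 − 27.7×1.5 = 75.45 → profitable ✗; to s=7.4 gives 168 − 27.7×7.4 = -36.98 → no gain ✓.
High-ability (own payoff 168 − 4.1×7.4 = 137.66): to s=0 gives 73 → no gain ✓; to s=1.5 gives 117 − 4.1×1.5 = 110.85 → no gain ✓.
Mid-ability (own payoff 117 − 12.9×1.5 = 97.65): to s=0 gives 73 → no gain ✓; to s=7.4 gives 168 − 12.9×7.4 = 72.54 → no gain ✓.
5 of the 6 constraints hold; not an equilibrium.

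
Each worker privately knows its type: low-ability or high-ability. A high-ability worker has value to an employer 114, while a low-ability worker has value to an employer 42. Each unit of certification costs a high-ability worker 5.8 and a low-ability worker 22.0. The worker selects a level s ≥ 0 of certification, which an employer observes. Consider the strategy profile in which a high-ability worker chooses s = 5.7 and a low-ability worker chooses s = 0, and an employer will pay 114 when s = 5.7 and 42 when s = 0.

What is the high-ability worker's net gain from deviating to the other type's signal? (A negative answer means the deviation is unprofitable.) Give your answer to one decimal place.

Playing s = 5.7 the high-ability worker receives 114 − 5.8 × 5.7 = 80.94.
Deviating to s = 0 yields 42 instead.
Gain from deviating: 42 − 80.94 = -38.94, i.e. -38.9 to one decimal place.
The gain is negative, so the high-ability type's incentive-compatibility constraint is satisfied.

-38.9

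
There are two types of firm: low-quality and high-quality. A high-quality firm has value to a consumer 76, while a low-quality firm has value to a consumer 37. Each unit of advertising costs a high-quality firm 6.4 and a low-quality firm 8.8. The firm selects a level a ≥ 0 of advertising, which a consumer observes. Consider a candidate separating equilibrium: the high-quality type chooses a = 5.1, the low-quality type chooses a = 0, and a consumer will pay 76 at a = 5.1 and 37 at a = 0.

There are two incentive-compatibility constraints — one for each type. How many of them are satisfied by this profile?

2

Low-quality type: stay at 0 → 37; mimic → 76 − 8.8 × 5.1 = 31.12. IC holds (37 ≥ 31.12).
High-quality type: signal → 76 − 6.4 × 5.1 = 43.36; deviate to 0 → 37. IC holds (43.36 ≥ 37).
2 of 2 constraints hold, so this is a separating equilibrium.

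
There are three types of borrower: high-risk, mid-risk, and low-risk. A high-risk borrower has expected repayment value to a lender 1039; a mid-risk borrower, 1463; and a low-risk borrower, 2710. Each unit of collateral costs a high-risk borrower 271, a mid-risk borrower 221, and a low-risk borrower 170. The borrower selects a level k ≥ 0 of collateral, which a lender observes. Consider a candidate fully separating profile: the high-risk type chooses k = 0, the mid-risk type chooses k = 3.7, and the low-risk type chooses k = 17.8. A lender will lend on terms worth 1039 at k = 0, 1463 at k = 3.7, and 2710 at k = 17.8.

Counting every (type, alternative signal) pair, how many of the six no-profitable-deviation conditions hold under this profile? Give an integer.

3

Mid-risk (own payoff 1463 − 221×3.7 = 645.3): to k=0 gives 1039 → profitable ✗; to k=17.8 gives 2710 − 221×17.8 = -1223.8 → no gain ✓.
Low-risk (own payoff 2710 − 170×17.8 = -316): to k=0 gives 1039 → profitable ✗; to k=3.7 gives 1463 − 170×3.7 = 834 → profitable ✗.
High-risk (own payoff 1039): to k=3.7 gives 1463 − 271×3.7 = 460.3 → no gain ✓; to k=17.8 gives 2710 − 271×17.8 = -2113.8 → no gain ✓.
3 of the 6 constraints hold; not an equilibrium.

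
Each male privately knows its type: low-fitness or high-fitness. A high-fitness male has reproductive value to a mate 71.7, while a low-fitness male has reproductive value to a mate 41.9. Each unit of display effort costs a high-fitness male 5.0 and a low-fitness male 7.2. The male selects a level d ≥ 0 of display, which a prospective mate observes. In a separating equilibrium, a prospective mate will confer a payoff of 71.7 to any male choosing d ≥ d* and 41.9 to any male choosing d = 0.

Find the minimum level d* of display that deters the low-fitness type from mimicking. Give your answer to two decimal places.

4.14

A low-fitness male choosing d = 0 receives 41.9.
Imitating at d* instead would pay 71.7 at cost 7.2·d*, netting 71.7 − 7.2·d*.
Indifference: 41.9 = 71.7 − 7.2·d*, so d* = (71.7 − 41.9) / 7.2 ≈ 4.14.
At d* the low-fitness type's incentive constraint just binds; the high-fitness type strictly prefers d* since its per-unit cost is lower.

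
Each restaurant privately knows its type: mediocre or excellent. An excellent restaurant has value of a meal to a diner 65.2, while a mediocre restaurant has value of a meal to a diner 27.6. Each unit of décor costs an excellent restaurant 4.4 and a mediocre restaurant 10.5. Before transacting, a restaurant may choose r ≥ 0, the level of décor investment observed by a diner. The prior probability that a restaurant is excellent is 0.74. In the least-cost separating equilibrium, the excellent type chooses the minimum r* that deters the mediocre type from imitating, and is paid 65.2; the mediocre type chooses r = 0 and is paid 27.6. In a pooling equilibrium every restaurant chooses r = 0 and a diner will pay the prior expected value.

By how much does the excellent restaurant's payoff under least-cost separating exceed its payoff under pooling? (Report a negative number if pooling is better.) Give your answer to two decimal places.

Least-cost separating signal: r* solves 27.6 = 65.2 − 10.5·r*, so r* = (65.2 − 27.6)/10.5 ≈ 3.5810.
Excellent type's separating payoff: 65.2 − 4.4 × r* = 65.2 − 4.4 × (65.2 − 27.6)/10.5 = 65.2 − 165.44/10.5 ≈ 49.4438.
Pooling payoff: 0.74 × 65.2 + 0.26 × 27.6 = 55.424.
Difference: 49.4438 − 55.424 = -5.9802, i.e. -5.98 to two decimal places.
The excellent type would prefer the pooling outcome.

-5.98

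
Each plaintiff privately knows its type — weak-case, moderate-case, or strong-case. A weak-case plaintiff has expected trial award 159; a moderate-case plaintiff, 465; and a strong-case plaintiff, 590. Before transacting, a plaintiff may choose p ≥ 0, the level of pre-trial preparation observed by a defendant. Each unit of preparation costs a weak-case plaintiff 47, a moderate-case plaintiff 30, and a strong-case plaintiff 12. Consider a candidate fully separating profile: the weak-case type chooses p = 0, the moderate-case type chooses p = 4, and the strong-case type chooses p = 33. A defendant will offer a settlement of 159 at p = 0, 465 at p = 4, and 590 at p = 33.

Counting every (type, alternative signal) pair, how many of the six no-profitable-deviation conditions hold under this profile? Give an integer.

Weak-case (own payoff 159): to p=4 gives 465 − 47×4 = 277 → profitable ✗; to p=33 gives 590 − 47×33 = -961 → no gain ✓.
Moderate-case (own payoff 465 − 30×4 = 345): to p=0 gives 159 → no gain ✓; to p=33 gives 590 − 30×33 = -400 → no gain ✓.
Strong-case (own payoff 590 − 12×33 = 194): to p=0 gives 159 → no gain ✓; to p=4 gives 465 − 12×4 = 417 → profitable ✗.
4 of the 6 constraints hold; not an equilibrium.

4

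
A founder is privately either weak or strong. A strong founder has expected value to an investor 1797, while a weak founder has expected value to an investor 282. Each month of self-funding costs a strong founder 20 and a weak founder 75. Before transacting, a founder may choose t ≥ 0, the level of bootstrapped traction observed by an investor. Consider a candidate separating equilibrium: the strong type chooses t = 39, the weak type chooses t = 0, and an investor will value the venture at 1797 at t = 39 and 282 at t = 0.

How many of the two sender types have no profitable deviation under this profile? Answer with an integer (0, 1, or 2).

2

Weak type: stay at 0 → 282; mimic → 1797 − 75 × 39 = -1128. IC holds (282 ≥ -1128).
Strong type: signal → 1797 − 20 × 39 = 1017; deviate to 0 → 282. IC holds (1017 ≥ 282).
2 of 2 constraints hold, so this is a separating equilibrium.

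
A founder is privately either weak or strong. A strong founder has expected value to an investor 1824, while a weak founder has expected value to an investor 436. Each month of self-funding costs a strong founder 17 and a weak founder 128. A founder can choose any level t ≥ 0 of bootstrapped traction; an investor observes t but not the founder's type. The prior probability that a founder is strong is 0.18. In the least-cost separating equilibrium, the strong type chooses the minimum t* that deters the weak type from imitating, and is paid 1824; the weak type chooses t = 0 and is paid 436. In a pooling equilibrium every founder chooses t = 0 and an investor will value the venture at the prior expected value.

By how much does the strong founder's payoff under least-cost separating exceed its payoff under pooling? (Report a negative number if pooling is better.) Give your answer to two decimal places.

Least-cost separating signal: t* solves 436 = 1824 − 128·t*, so t* = (1824 − 436)/128 ≈ 10.8438.
Strong type's separating payoff: 1824 − 17 × t* = 1824 − 17 × (1824 − 436)/128 = 1824 − 23596/128 ≈ 1639.6563.
Pooling payoff: 0.18 × 1824 + 0.82 × 436 = 685.84.
Difference: 1639.6563 − 685.84 = 953.8163, i.e. 953.82 to two decimal places.
The strong type prefers to separate.

953.82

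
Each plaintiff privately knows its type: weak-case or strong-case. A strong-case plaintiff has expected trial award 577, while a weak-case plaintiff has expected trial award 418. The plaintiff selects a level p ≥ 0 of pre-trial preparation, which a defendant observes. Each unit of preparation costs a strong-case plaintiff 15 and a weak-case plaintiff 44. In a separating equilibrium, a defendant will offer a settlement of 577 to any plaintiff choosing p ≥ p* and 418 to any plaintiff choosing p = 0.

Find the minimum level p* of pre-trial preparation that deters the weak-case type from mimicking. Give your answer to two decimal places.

A weak-case plaintiff choosing p = 0 receives 418.
Imitating at p* instead would pay 577 at cost 44·p*, netting 577 − 44·p*.
Indifference: 418 = 577 − 44·p*, so p* = (577 − 418) / 44 ≈ 3.61.
At p* the weak-case type's incentive constraint just binds; the strong-case type strictly prefers p* since its per-unit cost is lower.

3.61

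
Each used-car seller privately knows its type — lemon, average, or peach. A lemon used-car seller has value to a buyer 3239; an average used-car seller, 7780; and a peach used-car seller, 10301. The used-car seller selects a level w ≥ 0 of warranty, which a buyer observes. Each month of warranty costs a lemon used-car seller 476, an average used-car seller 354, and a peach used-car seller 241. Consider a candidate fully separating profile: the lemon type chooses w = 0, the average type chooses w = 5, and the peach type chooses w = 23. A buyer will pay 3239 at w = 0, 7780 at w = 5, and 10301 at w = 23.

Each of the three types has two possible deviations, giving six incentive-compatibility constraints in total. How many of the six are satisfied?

4

Lemon (own payoff 3239): to w=5 gives 7780 − 476×5 = 5400 → profitable ✗; to w=23 gives 10301 − 476×23 = -647 → no gain ✓.
Peach (own payoff 10301 − 241×23 = 4758): to w=0 gives 3239 → no gain ✓; to w=5 gives 7780 − 241×5 = 6575 → profitable ✗.
Average (own payoff 7780 − 354×5 = 6010): to w=0 gives 3239 → no gain ✓; to w=23 gives 10301 − 354×23 = 2159 → no gain ✓.
4 of the 6 constraints hold; not an equilibrium.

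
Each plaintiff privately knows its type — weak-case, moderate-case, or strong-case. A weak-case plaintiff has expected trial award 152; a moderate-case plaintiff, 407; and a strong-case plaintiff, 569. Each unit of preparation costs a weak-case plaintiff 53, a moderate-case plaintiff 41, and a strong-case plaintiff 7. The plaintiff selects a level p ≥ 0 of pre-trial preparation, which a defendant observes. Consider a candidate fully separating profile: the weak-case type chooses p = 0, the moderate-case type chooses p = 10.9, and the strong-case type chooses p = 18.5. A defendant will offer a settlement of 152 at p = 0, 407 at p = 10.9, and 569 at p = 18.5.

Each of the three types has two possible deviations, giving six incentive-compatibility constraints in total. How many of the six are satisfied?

5

Strong-case (own payoff 569 − 7×18.5 = 439.5): to p=0 gives 152 → no gain ✓; to p=10.9 gives 407 − 7×10.9 = 330.7 → no gain ✓.
Moderate-case (own payoff 407 − 41×10.9 = -39.9): to p=0 gives 152 → profitable ✗; to p=18.5 gives 569 − 41×18.5 = -189.5 → no gain ✓.
Weak-case (own payoff 152): to p=10.9 gives 407 − 53×10.9 = -170.7 → no gain ✓; to p=18.5 gives 569 − 53×18.5 = -411.5 → no gain ✓.
5 of the 6 constraints hold; not an equilibrium.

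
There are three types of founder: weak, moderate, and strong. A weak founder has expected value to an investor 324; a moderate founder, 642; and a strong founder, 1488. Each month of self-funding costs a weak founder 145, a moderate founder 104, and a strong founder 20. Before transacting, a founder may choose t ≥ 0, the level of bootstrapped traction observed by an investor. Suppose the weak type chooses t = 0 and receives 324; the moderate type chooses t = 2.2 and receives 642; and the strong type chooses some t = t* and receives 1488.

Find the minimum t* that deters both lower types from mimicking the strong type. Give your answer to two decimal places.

Moderate type (on-path payoff 642 − 104×2.2 = 413.2) won't mimic when 413.2 ≥ 1488 − 104·t*, i.e. t* ≥ 10.33.
Weak type (on-path payoff 324) won't mimic when 324 ≥ 1488 − 145·t*, i.e. t* ≥ 8.03.
Both must hold, so t* = max(8.03, 10.33) = 10.33. The moderate type's constraint binds.

10.33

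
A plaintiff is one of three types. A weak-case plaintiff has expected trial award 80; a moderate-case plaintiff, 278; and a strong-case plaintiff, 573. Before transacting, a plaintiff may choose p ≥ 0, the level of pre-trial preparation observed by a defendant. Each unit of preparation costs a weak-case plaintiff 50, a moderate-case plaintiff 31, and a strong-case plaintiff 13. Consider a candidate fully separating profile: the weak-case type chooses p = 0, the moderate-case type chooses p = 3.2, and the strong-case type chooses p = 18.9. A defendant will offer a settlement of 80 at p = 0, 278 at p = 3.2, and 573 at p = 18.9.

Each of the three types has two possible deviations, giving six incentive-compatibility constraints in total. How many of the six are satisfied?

5

Weak-case (own payoff 80): to p=3.2 gives 278 − 50×3.2 = 118 → profitable ✗; to p=18.9 gives 573 − 50×18.9 = -372 → no gain ✓.
Strong-case (own payoff 573 − 13×18.9 = 327.3): to p=0 gives 80 → no gain ✓; to p=3.2 gives 278 − 13×3.2 = 236.4 → no gain ✓.
Moderate-case (own payoff 278 − 31×3.2 = 178.8): to p=0 gives 80 → no gain ✓; to p=18.9 gives 573 − 31×18.9 = -12.9 → no gain ✓.
5 of the 6 constraints hold; not an equilibrium.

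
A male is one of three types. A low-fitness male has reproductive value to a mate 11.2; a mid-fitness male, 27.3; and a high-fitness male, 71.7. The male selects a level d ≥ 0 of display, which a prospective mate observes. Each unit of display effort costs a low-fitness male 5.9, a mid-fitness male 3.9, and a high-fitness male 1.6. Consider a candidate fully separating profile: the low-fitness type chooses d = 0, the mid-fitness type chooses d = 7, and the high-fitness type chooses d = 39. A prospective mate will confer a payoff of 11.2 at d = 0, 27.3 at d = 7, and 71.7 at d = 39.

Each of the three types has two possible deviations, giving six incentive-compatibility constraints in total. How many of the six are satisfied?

3

Mid-fitness (own payoff 27.3 − 3.9×7 = 0): to d=0 gives 11.2 → profitable ✗; to d=39 gives 71.7 − 3.9×39 = -80.4 → no gain ✓.
High-fitness (own payoff 71.7 − 1.6×39 = 9.3): to d=0 gives 11.2 → profitable ✗; to d=7 gives 27.3 − 1.6×7 = 16.1 → profitable ✗.
Low-fitness (own payoff 11.2): to d=7 gives 27.3 − 5.9×7 = -14 → no gain ✓; to d=39 gives 71.7 − 5.9×39 = -158.4 → no gain ✓.
3 of the 6 constraints hold; not an equilibrium.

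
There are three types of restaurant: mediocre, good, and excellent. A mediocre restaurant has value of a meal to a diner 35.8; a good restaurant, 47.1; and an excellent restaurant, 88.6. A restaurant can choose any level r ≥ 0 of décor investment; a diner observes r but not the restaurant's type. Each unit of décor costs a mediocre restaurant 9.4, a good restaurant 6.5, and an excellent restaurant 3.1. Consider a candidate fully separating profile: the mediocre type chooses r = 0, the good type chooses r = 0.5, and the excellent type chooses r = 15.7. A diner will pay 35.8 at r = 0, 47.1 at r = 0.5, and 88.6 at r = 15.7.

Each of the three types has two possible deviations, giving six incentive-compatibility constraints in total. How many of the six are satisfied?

4

Excellent (own payoff 88.6 − 3.1×15.7 = 39.93): to r=0 gives 35.8 → no gain ✓; to r=0.5 gives 47.1 − 3.1×0.5 = 45.55 → profitable ✗.
Mediocre (own payoff 35.8): to r=0.5 gives 47.1 − 9.4×0.5 = 42.4 → profitable ✗; to r=15.7 gives 88.6 − 9.4×15.7 = -58.98 → no gain ✓.
Good (own payoff 47.1 − 6.5×0.5 = 43.85): to r=0 gives 35.8 → no gain ✓; to r=15.7 gives 88.6 − 6.5×15.7 = -13.45 → no gain ✓.
4 of the 6 constraints hold; not an equilibrium.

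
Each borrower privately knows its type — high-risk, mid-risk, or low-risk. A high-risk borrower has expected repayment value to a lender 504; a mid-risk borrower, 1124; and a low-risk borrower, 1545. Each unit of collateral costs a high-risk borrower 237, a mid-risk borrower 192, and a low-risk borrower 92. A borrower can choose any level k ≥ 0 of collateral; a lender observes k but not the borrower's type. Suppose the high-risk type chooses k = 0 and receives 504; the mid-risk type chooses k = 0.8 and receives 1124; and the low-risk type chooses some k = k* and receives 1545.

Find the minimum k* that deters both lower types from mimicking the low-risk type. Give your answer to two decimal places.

4.39

Mid-risk type (on-path payoff 1124 − 192×0.8 = 970.4) won't mimic when 970.4 ≥ 1545 − 192·k*, i.e. k* ≥ 2.99.
High-risk type (on-path payoff 504) won't mimic when 504 ≥ 1545 − 237·k*, i.e. k* ≥ 4.39.
Both must hold, so k* = max(4.39, 2.99) = 4.39. The high-risk type's constraint binds.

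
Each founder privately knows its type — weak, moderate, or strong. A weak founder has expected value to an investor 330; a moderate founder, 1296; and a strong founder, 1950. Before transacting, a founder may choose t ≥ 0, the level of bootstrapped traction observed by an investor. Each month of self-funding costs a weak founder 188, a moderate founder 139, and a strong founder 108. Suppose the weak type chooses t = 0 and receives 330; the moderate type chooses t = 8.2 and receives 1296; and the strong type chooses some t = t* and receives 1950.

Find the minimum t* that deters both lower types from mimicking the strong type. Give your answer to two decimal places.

12.91

Weak type (on-path payoff 330) won't mimic when 330 ≥ 1950 − 188·t*, i.e. t* ≥ 8.62.
Moderate type (on-path payoff 1296 − 139×8.2 = 156.2) won't mimic when 156.2 ≥ 1950 − 139·t*, i.e. t* ≥ 12.91.
Both must hold, so t* = max(8.62, 12.91) = 12.91. The moderate type's constraint binds.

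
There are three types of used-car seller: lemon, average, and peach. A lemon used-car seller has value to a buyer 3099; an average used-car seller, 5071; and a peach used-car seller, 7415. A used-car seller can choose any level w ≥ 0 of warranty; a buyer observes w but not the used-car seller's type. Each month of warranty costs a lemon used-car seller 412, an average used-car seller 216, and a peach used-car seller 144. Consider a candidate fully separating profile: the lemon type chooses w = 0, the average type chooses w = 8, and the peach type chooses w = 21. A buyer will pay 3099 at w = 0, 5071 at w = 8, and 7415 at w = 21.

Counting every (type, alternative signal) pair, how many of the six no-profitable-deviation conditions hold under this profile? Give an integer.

6

Lemon (own payoff 3099): to w=8 gives 5071 − 412×8 = 1775 → no gain ✓; to w=21 gives 7415 − 412×21 = -1237 → no gain ✓.
Average (own payoff 5071 − 216×8 = 3343): to w=0 gives 3099 → no gain ✓; to w=21 gives 7415 − 216×21 = 2879 → no gain ✓.
Peach (own payoff 7415 − 144×21 = 4391): to w=0 gives 3099 → no gain ✓; to w=8 gives 5071 − 144×8 = 3919 → no gain ✓.
6 of the 6 constraints hold; this profile is a separating equilibrium.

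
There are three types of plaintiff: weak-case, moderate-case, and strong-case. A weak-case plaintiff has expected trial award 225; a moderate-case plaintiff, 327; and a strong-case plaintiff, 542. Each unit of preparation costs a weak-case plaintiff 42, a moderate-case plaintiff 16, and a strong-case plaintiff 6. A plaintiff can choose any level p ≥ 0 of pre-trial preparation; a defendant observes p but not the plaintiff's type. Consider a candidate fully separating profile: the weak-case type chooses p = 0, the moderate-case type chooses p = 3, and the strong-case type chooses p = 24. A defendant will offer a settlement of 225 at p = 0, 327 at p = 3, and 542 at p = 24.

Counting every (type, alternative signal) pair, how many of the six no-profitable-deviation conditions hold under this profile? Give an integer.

6

Weak-case (own payoff 225): to p=3 gives 327 − 42×3 = 201 → no gain ✓; to p=24 gives 542 − 42×24 = -466 → no gain ✓.
Moderate-case (own payoff 327 − 16×3 = 279): to p=0 gives 225 → no gain ✓; to p=24 gives 542 − 16×24 = 158 → no gain ✓.
Strong-case (own payoff 542 − 6×24 = 398): to p=0 gives 225 → no gain ✓; to p=3 gives 327 − 6×3 = 309 → no gain ✓.
6 of the 6 constraints hold; this profile is a separating equilibrium.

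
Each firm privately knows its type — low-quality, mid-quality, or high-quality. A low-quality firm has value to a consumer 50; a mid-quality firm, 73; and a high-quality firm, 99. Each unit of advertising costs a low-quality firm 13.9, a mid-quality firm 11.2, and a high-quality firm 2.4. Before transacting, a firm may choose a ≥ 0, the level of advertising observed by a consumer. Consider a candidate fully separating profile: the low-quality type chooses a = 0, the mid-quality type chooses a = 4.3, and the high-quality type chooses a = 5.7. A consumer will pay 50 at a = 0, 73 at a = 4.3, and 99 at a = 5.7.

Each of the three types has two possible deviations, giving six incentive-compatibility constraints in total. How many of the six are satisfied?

4

Mid-quality (own payoff 73 − 11.2×4.3 = 24.84): to a=0 gives 50 → profitable ✗; to a=5.7 gives 99 − 11.2×5.7 = 35.16 → profitable ✗.
High-quality (own payoff 99 − 2.4×5.7 = 85.32): to a=0 gives 50 → no gain ✓; to a=4.3 gives 73 − 2.4×4.3 = 62.68 → no gain ✓.
Low-quality (own payoff 50): to a=4.3 gives 73 − 13.9×4.3 = 13.23 → no gain ✓; to a=5.7 gives 99 − 13.9×5.7 = 19.77 → no gain ✓.
4 of the 6 constraints hold; not an equilibrium.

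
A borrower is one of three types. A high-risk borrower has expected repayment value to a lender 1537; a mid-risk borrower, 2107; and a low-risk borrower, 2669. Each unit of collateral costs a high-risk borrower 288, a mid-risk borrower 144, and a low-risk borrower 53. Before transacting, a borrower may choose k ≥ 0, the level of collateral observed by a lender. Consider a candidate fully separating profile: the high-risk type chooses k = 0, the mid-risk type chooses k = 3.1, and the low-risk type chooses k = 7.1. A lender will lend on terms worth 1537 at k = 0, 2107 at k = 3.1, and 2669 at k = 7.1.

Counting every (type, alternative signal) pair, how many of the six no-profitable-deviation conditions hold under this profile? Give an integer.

6

High-risk (own payoff 1537): to k=3.1 gives 2107 − 288×3.1 = 1214.2 → no gain ✓; to k=7.1 gives 2669 − 288×7.1 = 624.2 → no gain ✓.
Low-risk (own payoff 2669 − 53×7.1 = 2292.7): to k=0 gives 1537 → no gain ✓; to k=3.1 gives 2107 − 53×3.1 = 1942.7 → no gain ✓.
Mid-risk (own payoff 2107 − 144×3.1 = 1660.6): to k=0 gives 1537 → no gain ✓; to k=7.1 gives 2669 − 144×7.1 = 1646.6 → no gain ✓.
6 of the 6 constraints hold; this profile is a separating equilibrium.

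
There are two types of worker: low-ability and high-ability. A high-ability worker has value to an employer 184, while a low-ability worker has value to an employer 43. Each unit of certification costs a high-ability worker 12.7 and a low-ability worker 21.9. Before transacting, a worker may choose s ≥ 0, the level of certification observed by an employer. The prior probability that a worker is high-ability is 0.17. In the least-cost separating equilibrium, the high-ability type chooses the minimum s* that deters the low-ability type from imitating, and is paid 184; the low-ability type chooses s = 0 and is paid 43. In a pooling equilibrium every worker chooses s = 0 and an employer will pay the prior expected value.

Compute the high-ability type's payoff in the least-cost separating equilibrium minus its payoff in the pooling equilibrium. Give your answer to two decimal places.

Least-cost separating signal: s* solves 43 = 184 − 21.9·s*, so s* = (184 − 43)/21.9 ≈ 6.4384.
High-ability type's separating payoff: 184 − 12.7 × s* = 184 − 12.7 × (184 − 43)/21.9 = 184 − 1790.7/21.9 ≈ 102.2329.
Pooling payoff: 0.17 × 184 + 0.83 × 43 = 66.97.
Difference: 102.2329 − 66.97 = 35.2629, i.e. 35.26 to two decimal places.
The high-ability type prefers to separate.

35.26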